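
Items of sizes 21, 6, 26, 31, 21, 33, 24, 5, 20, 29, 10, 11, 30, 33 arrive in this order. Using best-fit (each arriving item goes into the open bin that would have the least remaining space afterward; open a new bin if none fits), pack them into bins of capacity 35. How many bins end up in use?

  21 → bin 1 (new)  [load 21/35]
  6 → bin 1  [load 27/35]
  26 → bin 2 (new)  [load 26/35]
  31 → bin 3 (new)  [load 31/35]
  21 → bin 4 (new)  [load 21/35]
  33 → bin 5 (new)  [load 33/35]
  24 → bin 6 (new)  [load 24/35]
  5 → bin 1  [load 32/35]
  20 → bin 7 (new)  [load 20/35]
  29 → bin 8 (new)  [load 29/35]
  10 → bin 6  [load 34/35]
  11 → bin 4  [load 32/35]
  30 → bin 9 (new)  [load 30/35]
  33 → bin 10 (new)  [load 33/35]
10 bins opened.

10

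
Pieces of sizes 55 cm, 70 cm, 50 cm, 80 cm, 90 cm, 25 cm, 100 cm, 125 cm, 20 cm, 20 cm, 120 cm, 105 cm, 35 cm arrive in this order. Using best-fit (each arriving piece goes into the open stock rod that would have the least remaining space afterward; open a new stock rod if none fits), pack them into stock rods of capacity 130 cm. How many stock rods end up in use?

8

  55 → stock rod 1 (new)  [load 55/130]
  70 → stock rod 1  [load 125/130]
  50 → stock rod 2 (new)  [load 50/130]
  80 → stock rod 2  [load 130/130]
  90 → stock rod 3 (new)  [load 90/130]
  25 → stock rod 3  [load 115/130]
  100 → stock rod 4 (new)  [load 100/130]
  125 → stock rod 5 (new)  [load 125/130]
  20 → stock rod 4  [load 120/130]
  20 → stock rod 6 (new)  [load 20/130]
  120 → stock rod 7 (new)  [load 120/130]
  105 → stock rod 6  [load 125/130]
  35 → stock rod 8 (new)  [load 35/130]
8 stock rods opened.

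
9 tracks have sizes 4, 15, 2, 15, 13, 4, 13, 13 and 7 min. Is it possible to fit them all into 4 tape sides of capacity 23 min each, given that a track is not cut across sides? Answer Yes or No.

Total = 86 min; ⌈86/23⌉ = 4.
5 tracks each exceed half the capacity and cannot share a side, forcing at least 5 tape sides.
At least 5 tape sides are required, but only 4 are allowed.

No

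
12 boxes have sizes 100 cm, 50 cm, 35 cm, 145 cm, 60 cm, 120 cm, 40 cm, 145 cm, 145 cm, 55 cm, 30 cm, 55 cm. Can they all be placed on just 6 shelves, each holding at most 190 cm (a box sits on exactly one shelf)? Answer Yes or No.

A valid assignment using 6 shelves:
  shelf 1: 145 + 40 = 185
  shelf 2: 145 + 35 = 180
  shelf 3: 145 + 30 = 175
  shelf 4: 120 + 60 = 180
  shelf 5: 100 + 55 = 155
  shelf 6: 55 + 50 = 105
Every load is within 190 cm, so 6 shelves suffice.

Yes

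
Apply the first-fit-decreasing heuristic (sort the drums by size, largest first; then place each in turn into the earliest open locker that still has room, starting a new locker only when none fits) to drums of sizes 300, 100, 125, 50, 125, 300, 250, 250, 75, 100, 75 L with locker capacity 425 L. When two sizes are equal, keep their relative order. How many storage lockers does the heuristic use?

Sorted descending: 300, 300, 250, 250, 125, 125, 100, 100, 75, 75, 50.
  300 → locker 1 (new)  [load 300/425]
  300 → locker 2 (new)  [load 300/425]
  250 → locker 3 (new)  [load 250/425]
  250 → locker 4 (new)  [load 250/425]
  125 → locker 1  [load 425/425]
  125 → locker 2  [load 425/425]
  100 → locker 3  [load 350/425]
  100 → locker 4  [load 350/425]
  75 → locker 3  [load 425/425]
  75 → locker 4  [load 425/425]
  50 → locker 5 (new)  [load 50/425]
5 storage lockers opened.

5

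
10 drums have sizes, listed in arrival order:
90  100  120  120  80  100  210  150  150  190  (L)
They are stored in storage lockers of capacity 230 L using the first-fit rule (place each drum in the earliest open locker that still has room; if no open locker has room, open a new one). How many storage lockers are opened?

7

  90 → locker 1 (new)  [load 90/230]
  100 → locker 1  [load 190/230]
  120 → locker 2 (new)  [load 120/230]
  120 → locker 3 (new)  [load 120/230]
  80 → locker 2  [load 200/230]
  100 → locker 3  [load 220/230]
  210 → locker 4 (new)  [load 210/230]
  150 → locker 5 (new)  [load 150/230]
  150 → locker 6 (new)  [load 150/230]
  190 → locker 7 (new)  [load 190/230]
7 storage lockers opened.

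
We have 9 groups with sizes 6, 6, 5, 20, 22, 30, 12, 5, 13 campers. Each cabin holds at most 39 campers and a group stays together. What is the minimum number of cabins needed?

4

Total = 30 + 22 + 20 + 13 + 12 + 6 + 6 + 5 + 5 = 119 campers.
Lower bound: ⌈119/39⌉ = 4 cabins.
A packing using 4 cabins:
  cabin 1: 30 + 6 = 36
  cabin 2: 22 + 13 = 35
  cabin 3: 20 + 12 + 6 = 38
  cabin 4: 5 + 5 = 10
This matches the lower bound, so 4 is optimal.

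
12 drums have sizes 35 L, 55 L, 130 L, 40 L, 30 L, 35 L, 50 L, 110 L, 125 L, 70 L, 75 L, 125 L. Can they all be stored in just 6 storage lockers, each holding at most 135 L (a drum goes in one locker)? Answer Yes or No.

Total = 880 L; ⌈880/135⌉ = 7.
At least 7 storage lockers are required, but only 6 are allowed.

No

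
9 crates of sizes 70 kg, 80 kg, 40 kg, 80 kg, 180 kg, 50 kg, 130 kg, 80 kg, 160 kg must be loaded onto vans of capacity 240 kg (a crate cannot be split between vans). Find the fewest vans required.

Total = 180 + 160 + 130 + 80 + 80 + 80 + 70 + 50 + 40 = 870 kg.
Lower bound: ⌈870/240⌉ = 4 vans.
A packing using 4 vans:
  van 1: 180 + 50 = 230
  van 2: 160 + 80 = 240
  van 3: 130 + 80 = 210
  van 4: 80 + 70 + 40 = 190
This matches the lower bound, so 4 is optimal.

4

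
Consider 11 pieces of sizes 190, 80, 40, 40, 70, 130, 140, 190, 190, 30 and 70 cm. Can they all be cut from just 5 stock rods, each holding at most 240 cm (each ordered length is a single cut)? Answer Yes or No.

Total = 1170 cm; ⌈1170/240⌉ = 5.
The bound of 5 does not rule out 5, but exhaustive search shows no assignment into 5 stock rods of capacity 240 cm exists — the minimum is 6.

No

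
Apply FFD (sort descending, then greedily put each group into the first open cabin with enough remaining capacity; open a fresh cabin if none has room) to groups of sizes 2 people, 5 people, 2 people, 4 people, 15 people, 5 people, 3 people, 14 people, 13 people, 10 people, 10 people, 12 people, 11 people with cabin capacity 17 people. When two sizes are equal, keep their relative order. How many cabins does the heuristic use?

Sorted descending: 15, 14, 13, 12, 11, 10, 10, 5, 5, 4, 3, 2, 2.
  15 → cabin 1 (new)  [load 15/17]
  14 → cabin 2 (new)  [load 14/17]
  13 → cabin 3 (new)  [load 13/17]
  12 → cabin 4 (new)  [load 12/17]
  11 → cabin 5 (new)  [load 11/17]
  10 → cabin 6 (new)  [load 10/17]
  10 → cabin 7 (new)  [load 10/17]
  5 → cabin 4  [load 17/17]
  5 → cabin 5  [load 16/17]
  4 → cabin 3  [load 17/17]
  3 → cabin 2  [load 17/17]
  2 → cabin 1  [load 17/17]
  2 → cabin 6  [load 12/17]
7 cabins opened.

7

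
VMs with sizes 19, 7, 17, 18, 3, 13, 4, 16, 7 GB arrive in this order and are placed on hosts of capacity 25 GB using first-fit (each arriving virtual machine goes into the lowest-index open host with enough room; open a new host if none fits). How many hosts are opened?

5

  19 → host 1 (new)  [load 19/25]
  7 → host 2 (new)  [load 7/25]
  17 → host 2  [load 24/25]
  18 → host 3 (new)  [load 18/25]
  3 → host 1  [load 22/25]
  13 → host 4 (new)  [load 13/25]
  4 → host 3  [load 22/25]
  16 → host 5 (new)  [load 16/25]
  7 → host 4  [load 20/25]
5 hosts opened.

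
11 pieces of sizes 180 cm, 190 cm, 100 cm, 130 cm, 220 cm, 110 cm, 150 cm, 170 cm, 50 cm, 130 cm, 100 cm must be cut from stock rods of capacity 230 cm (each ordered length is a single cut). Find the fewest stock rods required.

Total = 220 + 190 + 180 + 170 + 150 + 130 + 130 + 110 + 100 + 100 + 50 = 1530 cm.
Lower bound: ⌈1530/230⌉ = 7 stock rods.
A packing using 8 stock rods:
  stock rod 1: 220 = 220
  stock rod 2: 190 = 190
  stock rod 3: 180 + 50 = 230
  stock rod 4: 170 = 170
  stock rod 5: 150 = 150
  stock rod 6: 130 + 100 = 230
  stock rod 7: 130 + 100 = 230
  stock rod 8: 110 = 110
No arrangement into 7 stock rods stays within capacity, so 8 is optimal.

8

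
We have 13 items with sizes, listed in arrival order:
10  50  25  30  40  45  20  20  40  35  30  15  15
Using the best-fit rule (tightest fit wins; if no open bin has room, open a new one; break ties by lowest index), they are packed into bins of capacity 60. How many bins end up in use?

7

  10 → bin 1 (new)  [load 10/60]
  50 → bin 1  [load 60/60]
  25 → bin 2 (new)  [load 25/60]
  30 → bin 2  [load 55/60]
  40 → bin 3 (new)  [load 40/60]
  45 → bin 4 (new)  [load 45/60]
  20 → bin 3  [load 60/60]
  20 → bin 5 (new)  [load 20/60]
  40 → bin 5  [load 60/60]
  35 → bin 6 (new)  [load 35/60]
  30 → bin 7 (new)  [load 30/60]
  15 → bin 4  [load 60/60]
  15 → bin 6  [load 50/60]
7 bins opened.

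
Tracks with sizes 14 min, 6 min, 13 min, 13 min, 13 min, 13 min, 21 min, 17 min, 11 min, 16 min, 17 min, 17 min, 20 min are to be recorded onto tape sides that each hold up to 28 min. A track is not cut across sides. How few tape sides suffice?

9

Total = 21 + 20 + 17 + 17 + 17 + 16 + 14 + 13 + 13 + 13 + 13 + 11 + 6 = 191 min.
Lower bound: ⌈191/28⌉ = 7 tape sides.
A packing using 9 tape sides:
  side 1: 21 + 6 = 27
  side 2: 20 = 20
  side 3: 17 + 11 = 28
  side 4: 17 = 17
  side 5: 17 = 17
  side 6: 16 = 16
  side 7: 14 + 13 = 27
  side 8: 13 + 13 = 26
  side 9: 13 = 13
No arrangement into 8 tape sides stays within capacity, so 9 is optimal.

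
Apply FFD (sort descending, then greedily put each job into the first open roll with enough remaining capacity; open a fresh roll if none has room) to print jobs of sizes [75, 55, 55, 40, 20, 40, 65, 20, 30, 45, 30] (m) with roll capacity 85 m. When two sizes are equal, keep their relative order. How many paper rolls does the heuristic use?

Sorted descending: 75, 65, 55, 55, 45, 40, 40, 30, 30, 20, 20.
  75 → roll 1 (new)  [load 75/85]
  65 → roll 2 (new)  [load 65/85]
  55 → roll 3 (new)  [load 55/85]
  55 → roll 4 (new)  [load 55/85]
  45 → roll 5 (new)  [load 45/85]
  40 → roll 5  [load 85/85]
  40 → roll 6 (new)  [load 40/85]
  30 → roll 3  [load 85/85]
  30 → roll 4  [load 85/85]
  20 → roll 2  [load 85/85]
  20 → roll 6  [load 60/85]
6 paper rolls opened.

6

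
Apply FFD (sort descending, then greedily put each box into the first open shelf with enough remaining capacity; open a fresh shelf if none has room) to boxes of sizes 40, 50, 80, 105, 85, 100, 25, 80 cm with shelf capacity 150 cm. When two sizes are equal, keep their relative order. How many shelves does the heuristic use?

5

Sorted descending: 105, 100, 85, 80, 80, 50, 40, 25.
  105 → shelf 1 (new)  [load 105/150]
  100 → shelf 2 (new)  [load 100/150]
  85 → shelf 3 (new)  [load 85/150]
  80 → shelf 4 (new)  [load 80/150]
  80 → shelf 5 (new)  [load 80/150]
  50 → shelf 2  [load 150/150]
  40 → shelf 1  [load 145/150]
  25 → shelf 3  [load 110/150]
5 shelves opened.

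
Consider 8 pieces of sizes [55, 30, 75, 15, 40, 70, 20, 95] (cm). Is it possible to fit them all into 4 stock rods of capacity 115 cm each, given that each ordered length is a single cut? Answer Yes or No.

Yes

A valid assignment using 4 stock rods:
  stock rod 1: 95 + 20 = 115
  stock rod 2: 75 + 40 = 115
  stock rod 3: 70 + 30 + 15 = 115
  stock rod 4: 55 = 55
Every load is within 115 cm, so 4 stock rods suffice.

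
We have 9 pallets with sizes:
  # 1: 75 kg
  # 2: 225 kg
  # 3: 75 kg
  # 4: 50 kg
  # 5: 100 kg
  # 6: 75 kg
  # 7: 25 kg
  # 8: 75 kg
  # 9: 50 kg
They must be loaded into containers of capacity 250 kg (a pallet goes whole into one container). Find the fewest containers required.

3

Total = 225 + 100 + 75 + 75 + 75 + 75 + 50 + 50 + 25 = 750 kg.
Lower bound: ⌈750/250⌉ = 3 containers.
A packing using 3 containers:
  container 1: 225 + 25 = 250
  container 2: 100 + 75 + 75 = 250
  container 3: 75 + 75 + 50 + 50 = 250
This matches the lower bound, so 3 is optimal.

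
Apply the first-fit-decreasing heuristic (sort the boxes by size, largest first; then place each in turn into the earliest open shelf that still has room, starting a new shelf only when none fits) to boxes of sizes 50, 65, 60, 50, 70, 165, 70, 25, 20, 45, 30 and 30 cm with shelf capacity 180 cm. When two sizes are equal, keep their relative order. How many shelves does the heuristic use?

4

Sorted descending: 165, 70, 70, 65, 60, 50, 50, 45, 30, 30, 25, 20.
  165 → shelf 1 (new)  [load 165/180]
  70 → shelf 2 (new)  [load 70/180]
  70 → shelf 2  [load 140/180]
  65 → shelf 3 (new)  [load 65/180]
  60 → shelf 3  [load 125/180]
  50 → shelf 3  [load 175/180]
  50 → shelf 4 (new)  [load 50/180]
  45 → shelf 4  [load 95/180]
  30 → shelf 2  [load 170/180]
  30 → shelf 4  [load 125/180]
  25 → shelf 4  [load 150/180]
  20 → shelf 4  [load 170/180]
4 shelves opened.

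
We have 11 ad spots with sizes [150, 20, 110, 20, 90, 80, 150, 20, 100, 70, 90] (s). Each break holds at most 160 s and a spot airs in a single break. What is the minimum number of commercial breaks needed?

Total = 150 + 150 + 110 + 100 + 90 + 90 + 80 + 70 + 20 + 20 + 20 = 900 s.
Lower bound: ⌈900/160⌉ = 6 commercial breaks.
A packing using 7 commercial breaks:
  break 1: 150 = 150
  break 2: 150 = 150
  break 3: 110 + 20 + 20 = 150
  break 4: 100 + 20 = 120
  break 5: 90 + 70 = 160
  break 6: 90 = 90
  break 7: 80 = 80
No arrangement into 6 commercial breaks stays within capacity, so 7 is optimal.

7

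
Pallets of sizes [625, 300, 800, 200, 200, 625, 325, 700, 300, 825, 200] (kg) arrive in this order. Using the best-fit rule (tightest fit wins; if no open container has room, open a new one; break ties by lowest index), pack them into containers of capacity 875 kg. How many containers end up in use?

  625 → container 1 (new)  [load 625/875]
  300 → container 2 (new)  [load 300/875]
  800 → container 3 (new)  [load 800/875]
  200 → container 1  [load 825/875]
  200 → container 2  [load 500/875]
  625 → container 4 (new)  [load 625/875]
  325 → container 2  [load 825/875]
  700 → container 5 (new)  [load 700/875]
  300 → container 6 (new)  [load 300/875]
  825 → container 7 (new)  [load 825/875]
  200 → container 4  [load 825/875]
7 containers opened.

7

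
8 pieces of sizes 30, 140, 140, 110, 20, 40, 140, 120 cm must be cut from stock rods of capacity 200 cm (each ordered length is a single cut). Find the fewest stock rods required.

5

Total = 140 + 140 + 140 + 120 + 110 + 40 + 30 + 20 = 740 cm.
Lower bound: ⌈740/200⌉ = 4 stock rods.
Also, 5 pieces each exceed 100 cm, and no two of those can share a stock rod, so at least 5 stock rods are needed.
A packing using 5 stock rods:
  stock rod 1: 140 + 40 + 20 = 200
  stock rod 2: 140 + 30 = 170
  stock rod 3: 140 = 140
  stock rod 4: 120 = 120
  stock rod 5: 110 = 110
This matches the lower bound, so 5 is optimal.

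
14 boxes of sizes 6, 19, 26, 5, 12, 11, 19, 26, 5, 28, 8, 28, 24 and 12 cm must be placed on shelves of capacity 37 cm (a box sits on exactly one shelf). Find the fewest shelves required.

7

Total = 28 + 28 + 26 + 26 + 24 + 19 + 19 + 12 + 12 + 11 + 8 + 6 + 5 + 5 = 229 cm.
Lower bound: ⌈229/37⌉ = 7 shelves.
A packing using 7 shelves:
  shelf 1: 28 + 8 = 36
  shelf 2: 28 + 6 = 34
  shelf 3: 26 + 11 = 37
  shelf 4: 26 + 5 + 5 = 36
  shelf 5: 24 + 12 = 36
  shelf 6: 19 + 12 = 31
  shelf 7: 19 = 19
This matches the lower bound, so 7 is optimal.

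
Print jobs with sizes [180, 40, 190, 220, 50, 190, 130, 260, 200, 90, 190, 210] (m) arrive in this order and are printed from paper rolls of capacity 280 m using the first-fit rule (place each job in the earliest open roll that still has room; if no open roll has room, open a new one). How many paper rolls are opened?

9

  180 → roll 1 (new)  [load 180/280]
  40 → roll 1  [load 220/280]
  190 → roll 2 (new)  [load 190/280]
  220 → roll 3 (new)  [load 220/280]
  50 → roll 1  [load 270/280]
  190 → roll 4 (new)  [load 190/280]
  130 → roll 5 (new)  [load 130/280]
  260 → roll 6 (new)  [load 260/280]
  200 → roll 7 (new)  [load 200/280]
  90 → roll 2  [load 280/280]
  190 → roll 8 (new)  [load 190/280]
  210 → roll 9 (new)  [load 210/280]
9 paper rolls opened.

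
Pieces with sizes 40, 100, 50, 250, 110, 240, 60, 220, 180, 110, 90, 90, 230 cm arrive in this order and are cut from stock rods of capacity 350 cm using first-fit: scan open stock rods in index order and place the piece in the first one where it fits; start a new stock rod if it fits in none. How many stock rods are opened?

  40 → stock rod 1 (new)  [load 40/350]
  100 → stock rod 1  [load 140/350]
  50 → stock rod 1  [load 190/350]
  250 → stock rod 2 (new)  [load 250/350]
  110 → stock rod 1  [load 300/350]
  240 → stock rod 3 (new)  [load 240/350]
  60 → stock rod 2  [load 310/350]
  220 → stock rod 4 (new)  [load 220/350]
  180 → stock rod 5 (new)  [load 180/350]
  110 → stock rod 3  [load 350/350]
  90 → stock rod 4  [load 310/350]
  90 → stock rod 5  [load 270/350]
  230 → stock rod 6 (new)  [load 230/350]
6 stock rods opened.

6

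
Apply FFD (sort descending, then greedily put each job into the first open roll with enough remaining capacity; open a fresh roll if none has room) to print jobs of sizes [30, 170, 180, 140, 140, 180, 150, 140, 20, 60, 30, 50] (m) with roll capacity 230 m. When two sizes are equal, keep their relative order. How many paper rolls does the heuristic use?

7

Sorted descending: 180, 180, 170, 150, 140, 140, 140, 60, 50, 30, 30, 20.
  180 → roll 1 (new)  [load 180/230]
  180 → roll 2 (new)  [load 180/230]
  170 → roll 3 (new)  [load 170/230]
  150 → roll 4 (new)  [load 150/230]
  140 → roll 5 (new)  [load 140/230]
  140 → roll 6 (new)  [load 140/230]
  140 → roll 7 (new)  [load 140/230]
  60 → roll 3  [load 230/230]
  50 → roll 1  [load 230/230]
  30 → roll 2  [load 210/230]
  30 → roll 4  [load 180/230]
  20 → roll 2  [load 230/230]
7 paper rolls opened.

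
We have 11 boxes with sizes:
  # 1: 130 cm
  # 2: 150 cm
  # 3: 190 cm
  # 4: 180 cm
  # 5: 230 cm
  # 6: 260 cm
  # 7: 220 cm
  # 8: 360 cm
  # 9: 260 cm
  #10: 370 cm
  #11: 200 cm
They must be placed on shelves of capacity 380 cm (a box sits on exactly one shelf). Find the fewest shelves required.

Total = 370 + 360 + 260 + 260 + 230 + 220 + 200 + 190 + 180 + 150 + 130 = 2550 cm.
Lower bound: ⌈2550/380⌉ = 7 shelves.
A packing using 8 shelves:
  shelf 1: 370 = 370
  shelf 2: 360 = 360
  shelf 3: 260 = 260
  shelf 4: 260 = 260
  shelf 5: 230 + 150 = 380
  shelf 6: 220 + 130 = 350
  shelf 7: 200 + 180 = 380
  shelf 8: 190 = 190
No arrangement into 7 shelves stays within capacity, so 8 is optimal.

8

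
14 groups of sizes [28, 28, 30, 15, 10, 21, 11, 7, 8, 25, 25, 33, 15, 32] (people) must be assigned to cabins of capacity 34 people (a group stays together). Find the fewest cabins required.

10

Total = 33 + 32 + 30 + 28 + 28 + 25 + 25 + 21 + 15 + 15 + 11 + 10 + 8 + 7 = 288 people.
Lower bound: ⌈288/34⌉ = 9 cabins.
A packing using 10 cabins:
  cabin 1: 33 = 33
  cabin 2: 32 = 32
  cabin 3: 30 = 30
  cabin 4: 28 = 28
  cabin 5: 28 = 28
  cabin 6: 25 + 8 = 33
  cabin 7: 25 + 7 = 32
  cabin 8: 21 + 11 = 32
  cabin 9: 15 + 15 = 30
  cabin 10: 10 = 10
No arrangement into 9 cabins stays within capacity, so 10 is optimal.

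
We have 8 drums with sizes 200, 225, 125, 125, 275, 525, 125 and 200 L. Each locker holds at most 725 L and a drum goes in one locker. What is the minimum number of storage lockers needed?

Total = 525 + 275 + 225 + 200 + 200 + 125 + 125 + 125 = 1800 L.
Lower bound: ⌈1800/725⌉ = 3 storage lockers.
A packing using 3 storage lockers:
  locker 1: 525 + 200 = 725
  locker 2: 275 + 225 + 200 = 700
  locker 3: 125 + 125 + 125 = 375
This matches the lower bound, so 3 is optimal.

3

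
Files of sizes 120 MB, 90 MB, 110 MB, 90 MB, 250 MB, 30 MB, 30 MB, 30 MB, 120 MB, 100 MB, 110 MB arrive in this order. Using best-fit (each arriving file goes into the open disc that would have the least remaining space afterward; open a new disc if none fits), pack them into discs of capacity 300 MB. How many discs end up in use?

4

  120 → disc 1 (new)  [load 120/300]
  90 → disc 1  [load 210/300]
  110 → disc 2 (new)  [load 110/300]
  90 → disc 1  [load 300/300]
  250 → disc 3 (new)  [load 250/300]
  30 → disc 3  [load 280/300]
  30 → disc 2  [load 140/300]
  30 → disc 2  [load 170/300]
  120 → disc 2  [load 290/300]
  100 → disc 4 (new)  [load 100/300]
  110 → disc 4  [load 210/300]
4 discs opened.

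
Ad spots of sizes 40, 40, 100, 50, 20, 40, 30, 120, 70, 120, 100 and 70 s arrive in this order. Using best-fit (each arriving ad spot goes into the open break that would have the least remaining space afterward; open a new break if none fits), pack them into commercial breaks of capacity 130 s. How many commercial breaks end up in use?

  40 → break 1 (new)  [load 40/130]
  40 → break 1  [load 80/130]
  100 → break 2 (new)  [load 100/130]
  50 → break 1  [load 130/130]
  20 → break 2  [load 120/130]
  40 → break 3 (new)  [load 40/130]
  30 → break 3  [load 70/130]
  120 → break 4 (new)  [load 120/130]
  70 → break 5 (new)  [load 70/130]
  120 → break 6 (new)  [load 120/130]
  100 → break 7 (new)  [load 100/130]
  70 → break 8 (new)  [load 70/130]
8 commercial breaks opened.

8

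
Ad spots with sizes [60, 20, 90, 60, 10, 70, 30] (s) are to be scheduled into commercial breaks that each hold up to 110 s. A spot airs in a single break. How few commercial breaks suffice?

4

Total = 90 + 70 + 60 + 60 + 30 + 20 + 10 = 340 s.
Lower bound: ⌈340/110⌉ = 4 commercial breaks.
A packing using 4 commercial breaks:
  break 1: 90 + 20 = 110
  break 2: 70 + 30 + 10 = 110
  break 3: 60 = 60
  break 4: 60 = 60
This matches the lower bound, so 4 is optimal.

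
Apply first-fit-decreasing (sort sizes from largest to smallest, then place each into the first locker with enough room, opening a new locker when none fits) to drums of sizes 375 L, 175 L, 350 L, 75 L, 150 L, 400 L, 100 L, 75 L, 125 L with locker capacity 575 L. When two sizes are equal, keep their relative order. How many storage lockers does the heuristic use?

Sorted descending: 400, 375, 350, 175, 150, 125, 100, 75, 75.
  400 → locker 1 (new)  [load 400/575]
  375 → locker 2 (new)  [load 375/575]
  350 → locker 3 (new)  [load 350/575]
  175 → locker 1  [load 575/575]
  150 → locker 2  [load 525/575]
  125 → locker 3  [load 475/575]
  100 → locker 3  [load 575/575]
  75 → locker 4 (new)  [load 75/575]
  75 → locker 4  [load 150/575]
4 storage lockers opened.

4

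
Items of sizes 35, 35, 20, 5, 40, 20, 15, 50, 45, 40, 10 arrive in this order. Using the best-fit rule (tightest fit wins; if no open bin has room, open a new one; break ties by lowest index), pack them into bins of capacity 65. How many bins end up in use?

  35 → bin 1 (new)  [load 35/65]
  35 → bin 2 (new)  [load 35/65]
  20 → bin 1  [load 55/65]
  5 → bin 1  [load 60/65]
  40 → bin 3 (new)  [load 40/65]
  20 → bin 3  [load 60/65]
  15 → bin 2  [load 50/65]
  50 → bin 4 (new)  [load 50/65]
  45 → bin 5 (new)  [load 45/65]
  40 → bin 6 (new)  [load 40/65]
  10 → bin 2  [load 60/65]
6 bins opened.

6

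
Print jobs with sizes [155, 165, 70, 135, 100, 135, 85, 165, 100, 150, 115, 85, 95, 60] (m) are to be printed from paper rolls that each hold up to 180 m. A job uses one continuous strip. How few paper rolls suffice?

Total = 165 + 165 + 155 + 150 + 135 + 135 + 115 + 100 + 100 + 95 + 85 + 85 + 70 + 60 = 1615 m.
Lower bound: ⌈1615/180⌉ = 9 paper rolls.
Also, 10 print jobs each exceed 90 m, and no two of those can share a roll, so at least 10 paper rolls are needed.
A packing using 11 paper rolls:
  roll 1: 165 = 165
  roll 2: 165 = 165
  roll 3: 155 = 155
  roll 4: 150 = 150
  roll 5: 135 = 135
  roll 6: 135 = 135
  roll 7: 115 + 60 = 175
  roll 8: 100 + 70 = 170
  roll 9: 100 = 100
  roll 10: 95 + 85 = 180
  roll 11: 85 = 85
No arrangement into 10 paper rolls stays within capacity, so 11 is optimal.

11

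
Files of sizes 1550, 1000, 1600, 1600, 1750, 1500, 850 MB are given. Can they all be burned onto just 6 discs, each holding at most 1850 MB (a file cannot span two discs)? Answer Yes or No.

Yes

A valid assignment using 6 discs:
  disc 1: 1750 = 1750
  disc 2: 1600 = 1600
  disc 3: 1600 = 1600
  disc 4: 1550 = 1550
  disc 5: 1500 = 1500
  disc 6: 1000 + 850 = 1850
Every load is within 1850 MB, so 6 discs suffice.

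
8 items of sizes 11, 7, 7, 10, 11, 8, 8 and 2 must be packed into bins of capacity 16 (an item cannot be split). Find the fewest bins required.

5

Total = 11 + 11 + 10 + 8 + 8 + 7 + 7 + 2 = 64.
Lower bound: ⌈64/16⌉ = 4 bins.
A packing using 5 bins:
  bin 1: 11 + 2 = 13
  bin 2: 11 = 11
  bin 3: 10 = 10
  bin 4: 8 + 8 = 16
  bin 5: 7 + 7 = 14
No arrangement into 4 bins stays within capacity, so 5 is optimal.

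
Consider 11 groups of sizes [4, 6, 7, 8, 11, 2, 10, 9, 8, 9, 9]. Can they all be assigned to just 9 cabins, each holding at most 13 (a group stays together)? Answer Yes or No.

A valid assignment using 8 cabins:
  cabin 1: 11 + 2 = 13
  cabin 2: 10 = 10
  cabin 3: 9 + 4 = 13
  cabin 4: 9 = 9
  cabin 5: 9 = 9
  cabin 6: 8 = 8
  cabin 7: 8 = 8
  cabin 8: 7 + 6 = 13
That uses only 8 ≤ 9, so 9 cabins are enough.

Yes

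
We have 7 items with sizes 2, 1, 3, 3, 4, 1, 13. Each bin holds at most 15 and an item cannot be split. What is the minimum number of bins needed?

2

Total = 13 + 4 + 3 + 3 + 2 + 1 + 1 = 27.
Lower bound: ⌈27/15⌉ = 2 bins.
A packing using 2 bins:
  bin 1: 13 + 2 = 15
  bin 2: 4 + 3 + 3 + 1 + 1 = 12
This matches the lower bound, so 2 is optimal.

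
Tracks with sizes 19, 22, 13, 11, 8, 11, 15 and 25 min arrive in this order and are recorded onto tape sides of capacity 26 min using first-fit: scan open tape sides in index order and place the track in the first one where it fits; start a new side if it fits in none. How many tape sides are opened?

6

  19 → side 1 (new)  [load 19/26]
  22 → side 2 (new)  [load 22/26]
  13 → side 3 (new)  [load 13/26]
  11 → side 3  [load 24/26]
  8 → side 4 (new)  [load 8/26]
  11 → side 4  [load 19/26]
  15 → side 5 (new)  [load 15/26]
  25 → side 6 (new)  [load 25/26]
6 tape sides opened.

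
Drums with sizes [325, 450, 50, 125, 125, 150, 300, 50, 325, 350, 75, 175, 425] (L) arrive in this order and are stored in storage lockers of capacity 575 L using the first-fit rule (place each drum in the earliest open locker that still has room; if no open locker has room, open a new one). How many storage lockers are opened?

6

  325 → locker 1 (new)  [load 325/575]
  450 → locker 2 (new)  [load 450/575]
  50 → locker 1  [load 375/575]
  125 → locker 1  [load 500/575]
  125 → locker 2  [load 575/575]
  150 → locker 3 (new)  [load 150/575]
  300 → locker 3  [load 450/575]
  50 → locker 1  [load 550/575]
  325 → locker 4 (new)  [load 325/575]
  350 → locker 5 (new)  [load 350/575]
  75 → locker 3  [load 525/575]
  175 → locker 4  [load 500/575]
  425 → locker 6 (new)  [load 425/575]
6 storage lockers opened.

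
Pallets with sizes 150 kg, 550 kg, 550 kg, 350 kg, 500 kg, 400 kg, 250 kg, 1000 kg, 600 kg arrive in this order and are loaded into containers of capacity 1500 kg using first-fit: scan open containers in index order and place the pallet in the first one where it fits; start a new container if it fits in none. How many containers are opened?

4

  150 → container 1 (new)  [load 150/1500]
  550 → container 1  [load 700/1500]
  550 → container 1  [load 1250/1500]
  350 → container 2 (new)  [load 350/1500]
  500 → container 2  [load 850/1500]
  400 → container 2  [load 1250/1500]
  250 → container 1  [load 1500/1500]
  1000 → container 3 (new)  [load 1000/1500]
  600 → container 4 (new)  [load 600/1500]
4 containers opened.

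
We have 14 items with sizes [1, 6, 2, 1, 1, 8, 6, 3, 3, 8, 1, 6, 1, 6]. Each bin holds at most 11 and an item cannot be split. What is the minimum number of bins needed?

Total = 8 + 8 + 6 + 6 + 6 + 6 + 3 + 3 + 2 + 1 + 1 + 1 + 1 + 1 = 53.
Lower bound: ⌈53/11⌉ = 5 bins.
Also, 6 items each exceed 11/2, and no two of those can share a bin, so at least 6 bins are needed.
A packing using 6 bins:
  bin 1: 8 + 3 = 11
  bin 2: 8 + 3 = 11
  bin 3: 6 + 2 + 1 + 1 + 1 = 11
  bin 4: 6 + 1 + 1 = 8
  bin 5: 6 = 6
  bin 6: 6 = 6
This matches the lower bound, so 6 is optimal.

6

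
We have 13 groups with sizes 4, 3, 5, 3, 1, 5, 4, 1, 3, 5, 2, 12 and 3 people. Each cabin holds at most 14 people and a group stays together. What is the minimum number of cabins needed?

Total = 12 + 5 + 5 + 5 + 4 + 4 + 3 + 3 + 3 + 3 + 2 + 1 + 1 = 51 people.
Lower bound: ⌈51/14⌉ = 4 cabins.
A packing using 4 cabins:
  cabin 1: 12 + 2 = 14
  cabin 2: 5 + 5 + 4 = 14
  cabin 3: 5 + 4 + 3 + 1 + 1 = 14
  cabin 4: 3 + 3 + 3 = 9
This matches the lower bound, so 4 is optimal.

4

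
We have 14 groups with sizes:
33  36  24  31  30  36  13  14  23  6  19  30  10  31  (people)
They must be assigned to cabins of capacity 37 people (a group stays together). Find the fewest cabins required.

Total = 36 + 36 + 33 + 31 + 31 + 30 + 30 + 24 + 23 + 19 + 14 + 13 + 10 + 6 = 336 people.
Lower bound: ⌈336/37⌉ = 10 cabins.
A packing using 10 cabins:
  cabin 1: 36 = 36
  cabin 2: 36 = 36
  cabin 3: 33 = 33
  cabin 4: 31 + 6 = 37
  cabin 5: 31 = 31
  cabin 6: 30 = 30
  cabin 7: 30 = 30
  cabin 8: 24 + 13 = 37
  cabin 9: 23 + 14 = 37
  cabin 10: 19 + 10 = 29
This matches the lower bound, so 10 is optimal.

10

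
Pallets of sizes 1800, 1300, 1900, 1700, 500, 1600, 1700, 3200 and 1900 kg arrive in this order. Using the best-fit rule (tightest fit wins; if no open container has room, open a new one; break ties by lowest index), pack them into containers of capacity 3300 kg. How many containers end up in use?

  1800 → container 1 (new)  [load 1800/3300]
  1300 → container 1  [load 3100/3300]
  1900 → container 2 (new)  [load 1900/3300]
  1700 → container 3 (new)  [load 1700/3300]
  500 → container 2  [load 2400/3300]
  1600 → container 3  [load 3300/3300]
  1700 → container 4 (new)  [load 1700/3300]
  3200 → container 5 (new)  [load 3200/3300]
  1900 → container 6 (new)  [load 1900/3300]
6 containers opened.

6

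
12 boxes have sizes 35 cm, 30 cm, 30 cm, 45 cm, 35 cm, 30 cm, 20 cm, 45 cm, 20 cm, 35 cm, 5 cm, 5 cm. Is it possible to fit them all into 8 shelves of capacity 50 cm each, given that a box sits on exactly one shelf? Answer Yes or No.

A valid assignment using 8 shelves:
  shelf 1: 45 + 5 = 50
  shelf 2: 45 + 5 = 50
  shelf 3: 35 = 35
  shelf 4: 35 = 35
  shelf 5: 35 = 35
  shelf 6: 30 + 20 = 50
  shelf 7: 30 + 20 = 50
  shelf 8: 30 = 30
Every load is within 50 cm, so 8 shelves suffice.

Yes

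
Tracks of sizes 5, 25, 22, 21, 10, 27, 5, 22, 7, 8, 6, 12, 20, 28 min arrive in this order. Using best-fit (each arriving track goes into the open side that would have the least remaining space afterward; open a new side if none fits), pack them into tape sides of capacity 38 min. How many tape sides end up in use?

7

  5 → side 1 (new)  [load 5/38]
  25 → side 1  [load 30/38]
  22 → side 2 (new)  [load 22/38]
  21 → side 3 (new)  [load 21/38]
  10 → side 2  [load 32/38]
  27 → side 4 (new)  [load 27/38]
  5 → side 2  [load 37/38]
  22 → side 5 (new)  [load 22/38]
  7 → side 1  [load 37/38]
  8 → side 4  [load 35/38]
  6 → side 5  [load 28/38]
  12 → side 3  [load 33/38]
  20 → side 6 (new)  [load 20/38]
  28 → side 7 (new)  [load 28/38]
7 tape sides opened.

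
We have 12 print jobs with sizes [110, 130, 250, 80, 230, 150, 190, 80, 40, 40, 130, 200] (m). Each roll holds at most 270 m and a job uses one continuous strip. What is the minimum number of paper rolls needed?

Total = 250 + 230 + 200 + 190 + 150 + 130 + 130 + 110 + 80 + 80 + 40 + 40 = 1630 m.
Lower bound: ⌈1630/270⌉ = 7 paper rolls.
A packing using 7 paper rolls:
  roll 1: 250 = 250
  roll 2: 230 + 40 = 270
  roll 3: 200 + 40 = 240
  roll 4: 190 + 80 = 270
  roll 5: 150 + 110 = 260
  roll 6: 130 + 130 = 260
  roll 7: 80 = 80
This matches the lower bound, so 7 is optimal.

7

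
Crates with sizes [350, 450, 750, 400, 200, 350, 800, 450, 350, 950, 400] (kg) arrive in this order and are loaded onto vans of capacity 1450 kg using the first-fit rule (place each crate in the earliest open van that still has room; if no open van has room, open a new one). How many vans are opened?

4

  350 → van 1 (new)  [load 350/1450]
  450 → van 1  [load 800/1450]
  750 → van 2 (new)  [load 750/1450]
  400 → van 1  [load 1200/1450]
  200 → van 1  [load 1400/1450]
  350 → van 2  [load 1100/1450]
  800 → van 3 (new)  [load 800/1450]
  450 → van 3  [load 1250/1450]
  350 → van 2  [load 1450/1450]
  950 → van 4 (new)  [load 950/1450]
  400 → van 4  [load 1350/1450]
4 vans opened.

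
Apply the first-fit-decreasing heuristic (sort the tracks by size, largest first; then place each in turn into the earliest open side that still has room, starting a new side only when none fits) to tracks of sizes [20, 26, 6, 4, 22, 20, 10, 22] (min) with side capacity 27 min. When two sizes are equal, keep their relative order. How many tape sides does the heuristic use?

Sorted descending: 26, 22, 22, 20, 20, 10, 6, 4.
  26 → side 1 (new)  [load 26/27]
  22 → side 2 (new)  [load 22/27]
  22 → side 3 (new)  [load 22/27]
  20 → side 4 (new)  [load 20/27]
  20 → side 5 (new)  [load 20/27]
  10 → side 6 (new)  [load 10/27]
  6 → side 4  [load 26/27]
  4 → side 2  [load 26/27]
6 tape sides opened.

6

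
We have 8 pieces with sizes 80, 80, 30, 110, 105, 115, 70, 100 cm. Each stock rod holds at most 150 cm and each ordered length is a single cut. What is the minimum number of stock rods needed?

6

Total = 115 + 110 + 105 + 100 + 80 + 80 + 70 + 30 = 690 cm.
Lower bound: ⌈690/150⌉ = 5 stock rods.
Also, 6 pieces each exceed 75 cm, and no two of those can share a stock rod, so at least 6 stock rods are needed.
A packing using 6 stock rods:
  stock rod 1: 115 + 30 = 145
  stock rod 2: 110 = 110
  stock rod 3: 105 = 105
  stock rod 4: 100 = 100
  stock rod 5: 80 + 70 = 150
  stock rod 6: 80 = 80
This matches the lower bound, so 6 is optimal.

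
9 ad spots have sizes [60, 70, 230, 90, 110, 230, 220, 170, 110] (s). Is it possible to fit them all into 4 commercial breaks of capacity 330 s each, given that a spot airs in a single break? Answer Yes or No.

Total = 1290 s; ⌈1290/330⌉ = 4.
The bound of 4 does not rule out 4, but exhaustive search shows no assignment into 4 commercial breaks of capacity 330 s exists — the minimum is 5.

No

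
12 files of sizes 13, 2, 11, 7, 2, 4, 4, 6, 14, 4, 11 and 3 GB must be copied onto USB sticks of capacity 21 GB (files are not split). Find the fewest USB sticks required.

Total = 14 + 13 + 11 + 11 + 7 + 6 + 4 + 4 + 4 + 3 + 2 + 2 = 81 GB.
Lower bound: ⌈81/21⌉ = 4 USB sticks.
A packing using 4 USB sticks:
  USB stick 1: 14 + 7 = 21
  USB stick 2: 13 + 6 + 2 = 21
  USB stick 3: 11 + 4 + 4 + 2 = 21
  USB stick 4: 11 + 4 + 3 = 18
This matches the lower bound, so 4 is optimal.

4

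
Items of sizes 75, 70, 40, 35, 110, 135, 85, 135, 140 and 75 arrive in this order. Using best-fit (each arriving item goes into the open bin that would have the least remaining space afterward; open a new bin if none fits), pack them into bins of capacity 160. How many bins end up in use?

7

  75 → bin 1 (new)  [load 75/160]
  70 → bin 1  [load 145/160]
  40 → bin 2 (new)  [load 40/160]
  35 → bin 2  [load 75/160]
  110 → bin 3 (new)  [load 110/160]
  135 → bin 4 (new)  [load 135/160]
  85 → bin 2  [load 160/160]
  135 → bin 5 (new)  [load 135/160]
  140 → bin 6 (new)  [load 140/160]
  75 → bin 7 (new)  [load 75/160]
7 bins opened.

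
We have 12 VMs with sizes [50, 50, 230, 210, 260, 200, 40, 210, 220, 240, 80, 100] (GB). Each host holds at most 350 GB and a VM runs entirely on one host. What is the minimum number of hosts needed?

Total = 260 + 240 + 230 + 220 + 210 + 210 + 200 + 100 + 80 + 50 + 50 + 40 = 1890 GB.
Lower bound: ⌈1890/350⌉ = 6 hosts.
Also, 7 VMs each exceed 175 GB, and no two of those can share a host, so at least 7 hosts are needed.
A packing using 7 hosts:
  host 1: 260 + 80 = 340
  host 2: 240 + 100 = 340
  host 3: 230 + 50 + 50 = 330
  host 4: 220 + 40 = 260
  host 5: 210 = 210
  host 6: 210 = 210
  host 7: 200 = 200
This matches the lower bound, so 7 is optimal.

7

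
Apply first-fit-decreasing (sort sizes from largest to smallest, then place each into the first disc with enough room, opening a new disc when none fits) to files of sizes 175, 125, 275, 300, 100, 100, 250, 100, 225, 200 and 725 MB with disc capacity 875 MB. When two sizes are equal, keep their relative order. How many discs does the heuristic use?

4

Sorted descending: 725, 300, 275, 250, 225, 200, 175, 125, 100, 100, 100.
  725 → disc 1 (new)  [load 725/875]
  300 → disc 2 (new)  [load 300/875]
  275 → disc 2  [load 575/875]
  250 → disc 2  [load 825/875]
  225 → disc 3 (new)  [load 225/875]
  200 → disc 3  [load 425/875]
  175 → disc 3  [load 600/875]
  125 → disc 1  [load 850/875]
  100 → disc 3  [load 700/875]
  100 → disc 3  [load 800/875]
  100 → disc 4 (new)  [load 100/875]
4 discs opened.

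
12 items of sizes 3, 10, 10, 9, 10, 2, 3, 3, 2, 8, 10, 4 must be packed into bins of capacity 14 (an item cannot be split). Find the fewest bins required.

Total = 10 + 10 + 10 + 10 + 9 + 8 + 4 + 3 + 3 + 3 + 2 + 2 = 74.
Lower bound: ⌈74/14⌉ = 6 bins.
A packing using 6 bins:
  bin 1: 10 + 4 = 14
  bin 2: 10 + 3 = 13
  bin 3: 10 + 3 = 13
  bin 4: 10 + 3 = 13
  bin 5: 9 + 2 + 2 = 13
  bin 6: 8 = 8
This matches the lower bound, so 6 is optimal.

6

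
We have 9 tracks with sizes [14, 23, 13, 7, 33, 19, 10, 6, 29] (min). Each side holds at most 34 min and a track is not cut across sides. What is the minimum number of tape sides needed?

Total = 33 + 29 + 23 + 19 + 14 + 13 + 10 + 7 + 6 = 154 min.
Lower bound: ⌈154/34⌉ = 5 tape sides.
A packing using 5 tape sides:
  side 1: 33 = 33
  side 2: 29 = 29
  side 3: 23 + 10 = 33
  side 4: 19 + 14 = 33
  side 5: 13 + 7 + 6 = 26
This matches the lower bound, so 5 is optimal.

5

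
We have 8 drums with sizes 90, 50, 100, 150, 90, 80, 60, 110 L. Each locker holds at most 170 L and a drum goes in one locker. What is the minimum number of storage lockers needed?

5

Total = 150 + 110 + 100 + 90 + 90 + 80 + 60 + 50 = 730 L.
Lower bound: ⌈730/170⌉ = 5 storage lockers.
A packing using 5 storage lockers:
  locker 1: 150 = 150
  locker 2: 110 + 60 = 170
  locker 3: 100 + 50 = 150
  locker 4: 90 + 80 = 170
  locker 5: 90 = 90
This matches the lower bound, so 5 is optimal.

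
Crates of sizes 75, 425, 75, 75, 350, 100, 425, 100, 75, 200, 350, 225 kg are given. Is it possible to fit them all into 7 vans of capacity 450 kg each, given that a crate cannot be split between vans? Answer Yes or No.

Yes

A valid assignment using 6 vans:
  van 1: 425 = 425
  van 2: 425 = 425
  van 3: 350 + 100 = 450
  van 4: 350 + 100 = 450
  van 5: 225 + 200 = 425
  van 6: 75 + 75 + 75 + 75 = 300
That uses only 6 ≤ 7, so 7 vans are enough.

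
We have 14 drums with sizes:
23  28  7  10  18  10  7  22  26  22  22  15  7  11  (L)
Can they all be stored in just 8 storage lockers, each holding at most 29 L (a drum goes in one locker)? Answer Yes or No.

Total = 228 L; ⌈228/29⌉ = 8.
The bound of 8 does not rule out 8, but exhaustive search shows no assignment into 8 storage lockers of capacity 29 L exists — the minimum is 9.

No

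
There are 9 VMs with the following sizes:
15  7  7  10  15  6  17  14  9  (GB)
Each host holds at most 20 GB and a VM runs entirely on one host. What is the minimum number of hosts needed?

Total = 17 + 15 + 15 + 14 + 10 + 9 + 7 + 7 + 6 = 100 GB.
Lower bound: ⌈100/20⌉ = 5 hosts.
A packing using 6 hosts:
  host 1: 17 = 17
  host 2: 15 = 15
  host 3: 15 = 15
  host 4: 14 + 6 = 20
  host 5: 10 + 9 = 19
  host 6: 7 + 7 = 14
No arrangement into 5 hosts stays within capacity, so 6 is optimal.

6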